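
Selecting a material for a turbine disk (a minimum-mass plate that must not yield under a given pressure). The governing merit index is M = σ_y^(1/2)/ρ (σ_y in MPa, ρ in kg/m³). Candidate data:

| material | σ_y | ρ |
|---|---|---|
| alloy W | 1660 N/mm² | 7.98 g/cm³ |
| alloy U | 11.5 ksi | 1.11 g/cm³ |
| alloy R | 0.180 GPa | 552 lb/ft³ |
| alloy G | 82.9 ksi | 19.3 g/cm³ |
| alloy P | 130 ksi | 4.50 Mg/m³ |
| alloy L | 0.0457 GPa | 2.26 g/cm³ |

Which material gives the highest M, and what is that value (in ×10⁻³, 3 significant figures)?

alloy U, M = 8.02×10⁻³

Convert each candidate to consistent units, then evaluate M:
  alloy W: σ_y = 1660 MPa, ρ = 7980 kg/m³
  alloy U: σ_y = 79.29 MPa, ρ = 1110 kg/m³
  alloy R: σ_y = 180.0 MPa, ρ = 8842 kg/m³
  alloy G: σ_y = 571.6 MPa, ρ = 19300 kg/m³
  alloy P: σ_y = 896.3 MPa, ρ = 4500 kg/m³
  alloy L: σ_y = 45.70 MPa, ρ = 2260 kg/m³
  alloy U: M = 8.02×10⁻³
  alloy P: M = 6.65×10⁻³
  alloy W: M = 5.11×10⁻³
  alloy L: M = 2.99×10⁻³
  alloy R: M = 1.52×10⁻³
  alloy G: M = 1.24×10⁻³
Highest index: alloy U.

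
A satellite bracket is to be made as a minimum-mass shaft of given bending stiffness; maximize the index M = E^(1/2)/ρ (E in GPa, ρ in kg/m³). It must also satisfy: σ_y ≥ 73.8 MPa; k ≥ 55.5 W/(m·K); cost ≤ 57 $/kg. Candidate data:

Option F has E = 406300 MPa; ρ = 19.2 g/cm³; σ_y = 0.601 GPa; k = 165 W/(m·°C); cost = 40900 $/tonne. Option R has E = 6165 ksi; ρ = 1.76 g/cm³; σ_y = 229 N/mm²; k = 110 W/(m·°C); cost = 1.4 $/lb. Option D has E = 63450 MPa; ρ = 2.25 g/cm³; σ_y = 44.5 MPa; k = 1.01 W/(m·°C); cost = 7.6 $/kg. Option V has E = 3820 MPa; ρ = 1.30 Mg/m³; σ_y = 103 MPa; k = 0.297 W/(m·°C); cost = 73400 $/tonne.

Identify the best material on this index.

option R

Screen on constraints: σ_y ≥ 73.8 MPa; k ≥ 55.5 W/(m·K); cost ≤ 57 $/kg. Survivors: option F, option R.
After converting to SI:
  option F: E = 406.3 GPa, ρ = 19200 kg/m³
  option R: E = 42.51 GPa, ρ = 1760 kg/m³
  option R: M = 3.70×10⁻³
  option F: M = 1.05×10⁻³
Option R has the largest M.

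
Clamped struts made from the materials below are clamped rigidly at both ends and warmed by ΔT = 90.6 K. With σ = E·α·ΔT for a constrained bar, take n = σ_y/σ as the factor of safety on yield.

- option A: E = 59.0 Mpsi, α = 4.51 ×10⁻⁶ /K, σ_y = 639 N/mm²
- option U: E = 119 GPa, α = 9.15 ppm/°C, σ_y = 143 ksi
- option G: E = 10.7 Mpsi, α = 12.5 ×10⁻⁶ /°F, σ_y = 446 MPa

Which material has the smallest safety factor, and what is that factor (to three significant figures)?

With everything in SI (GPa, ×10⁻⁶/K, MPa):
  option A: E = 406.8, α = 4.51, σ_y = 639.0 → σ = 166 MPa, n = 3.84
  option U: E = 119.0, α = 9.15, σ_y = 986.0 → σ = 98.6 MPa, n = 9.99
  option G: E = 73.77, α = 22.5, σ_y = 446.0 → σ = 150 MPa, n = 2.97
Option G has the lowest safety factor, n = 2.97.

option G, n = 2.97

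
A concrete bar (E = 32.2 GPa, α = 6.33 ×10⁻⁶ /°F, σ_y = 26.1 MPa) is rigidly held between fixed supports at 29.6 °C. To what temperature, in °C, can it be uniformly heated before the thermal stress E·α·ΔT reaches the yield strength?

101 °C

α = 6.33×10⁻⁶/°F × 9/5 = 11.4×10⁻⁶/K.
E·α·ΔT = 26.10 MPa ⇒ ΔT = 26.10 / (32.20×10³ × 11.4×10⁻⁶) = 71.14 K.
T = 29.6 + 71.14 = 100.7 °C.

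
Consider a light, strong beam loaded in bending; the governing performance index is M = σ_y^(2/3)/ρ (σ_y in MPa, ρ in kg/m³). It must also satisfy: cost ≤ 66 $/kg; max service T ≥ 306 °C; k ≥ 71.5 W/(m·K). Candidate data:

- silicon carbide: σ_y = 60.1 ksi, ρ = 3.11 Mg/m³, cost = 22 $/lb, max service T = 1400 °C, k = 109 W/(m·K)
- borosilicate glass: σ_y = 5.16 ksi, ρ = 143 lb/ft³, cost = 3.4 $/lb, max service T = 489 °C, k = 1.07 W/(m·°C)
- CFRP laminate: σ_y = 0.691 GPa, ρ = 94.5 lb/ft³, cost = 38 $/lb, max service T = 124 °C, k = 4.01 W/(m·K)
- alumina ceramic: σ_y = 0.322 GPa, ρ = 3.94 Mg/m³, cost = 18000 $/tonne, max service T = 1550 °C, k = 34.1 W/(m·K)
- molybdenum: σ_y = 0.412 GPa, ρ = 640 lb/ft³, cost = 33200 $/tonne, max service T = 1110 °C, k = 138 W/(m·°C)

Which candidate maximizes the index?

silicon carbide

Screen on constraints: cost ≤ 66 $/kg; max service T ≥ 306 °C; k ≥ 71.5 W/(m·K). Survivors: silicon carbide, molybdenum.
After converting to SI:
  silicon carbide: σ_y = 414.4 MPa, ρ = 3110 kg/m³
  molybdenum: σ_y = 412.0 MPa, ρ = 10250 kg/m³
  silicon carbide: M = 17.9×10⁻³
  molybdenum: M = 5.40×10⁻³
The maximum is for silicon carbide.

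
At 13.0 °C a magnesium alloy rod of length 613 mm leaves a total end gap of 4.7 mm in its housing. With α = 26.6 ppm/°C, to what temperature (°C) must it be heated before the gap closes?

α·L₀·ΔT = 4.7 mm ⇒ ΔT = 4.7 / (26.6×10⁻⁶ × 613.0) = 288.2 K.
T = 13.0 + 288.2 = 301.2 °C.

301 °C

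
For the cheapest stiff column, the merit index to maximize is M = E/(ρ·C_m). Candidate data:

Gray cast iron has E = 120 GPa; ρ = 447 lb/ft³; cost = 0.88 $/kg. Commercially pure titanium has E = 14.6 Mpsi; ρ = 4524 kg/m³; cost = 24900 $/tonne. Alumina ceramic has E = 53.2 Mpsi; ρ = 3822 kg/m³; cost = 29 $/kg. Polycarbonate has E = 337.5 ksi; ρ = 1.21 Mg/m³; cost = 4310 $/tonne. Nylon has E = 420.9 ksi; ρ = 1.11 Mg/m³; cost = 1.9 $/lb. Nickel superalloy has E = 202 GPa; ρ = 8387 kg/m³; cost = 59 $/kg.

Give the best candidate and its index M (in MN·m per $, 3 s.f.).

gray cast iron, M = 19.0 MN·m per $

After converting to SI:
  gray cast iron: E = 120.0 GPa, ρ = 7160 kg/m³, cost = 0.8800 $/kg
  commercially pure titanium: E = 100.7 GPa, ρ = 4524 kg/m³, cost = 24.90 $/kg
  alumina ceramic: E = 366.8 GPa, ρ = 3822 kg/m³, cost = 29.00 $/kg
  polycarbonate: E = 2.327 GPa, ρ = 1210 kg/m³, cost = 4.310 $/kg
  nylon: E = 2.902 GPa, ρ = 1110 kg/m³, cost = 4.189 $/kg
  nickel superalloy: E = 202.0 GPa, ρ = 8387 kg/m³, cost = 59.00 $/kg
  gray cast iron: M = 19.0 MN·m per $
  alumina ceramic: M = 3.31 MN·m per $
  commercially pure titanium: M = 0.894 MN·m per $
  nylon: M = 0.624 MN·m per $
  polycarbonate: M = 0.446 MN·m per $
  nickel superalloy: M = 0.408 MN·m per $
Gray cast iron has the largest M.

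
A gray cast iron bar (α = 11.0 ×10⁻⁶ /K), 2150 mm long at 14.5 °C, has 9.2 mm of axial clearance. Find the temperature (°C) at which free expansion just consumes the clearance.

404 °C

α·L₀·ΔT = 9.2 mm ⇒ ΔT = 9.2 / (11.0×10⁻⁶ × 2150.0) = 389.0 K.
T = 14.5 + 389.0 = 403.5 °C.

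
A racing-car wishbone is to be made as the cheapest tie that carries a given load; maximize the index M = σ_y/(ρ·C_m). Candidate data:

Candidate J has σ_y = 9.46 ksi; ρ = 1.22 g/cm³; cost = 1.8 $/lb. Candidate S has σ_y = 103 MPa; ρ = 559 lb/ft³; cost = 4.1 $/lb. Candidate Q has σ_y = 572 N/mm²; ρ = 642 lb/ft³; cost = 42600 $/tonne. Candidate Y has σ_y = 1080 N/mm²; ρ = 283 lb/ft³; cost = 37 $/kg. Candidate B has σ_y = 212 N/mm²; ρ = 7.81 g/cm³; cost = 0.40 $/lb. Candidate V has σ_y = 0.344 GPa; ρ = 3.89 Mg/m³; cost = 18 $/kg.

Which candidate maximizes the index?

candidate B

Normalizing units and computing the index:
  candidate J: σ_y = 65.22 MPa, ρ = 1220 kg/m³, cost = 3.968 $/kg
  candidate S: σ_y = 103.0 MPa, ρ = 8954 kg/m³, cost = 9.039 $/kg
  candidate Q: σ_y = 572.0 MPa, ρ = 10280 kg/m³, cost = 42.60 $/kg
  candidate Y: σ_y = 1080 MPa, ρ = 4533 kg/m³, cost = 37.00 $/kg
  candidate B: σ_y = 212.0 MPa, ρ = 7810 kg/m³, cost = 0.8818 $/kg
  candidate V: σ_y = 344.0 MPa, ρ = 3890 kg/m³, cost = 18.00 $/kg
  candidate B: M = 30.8 kN·m per $
  candidate J: M = 13.5 kN·m per $
  candidate Y: M = 6.44 kN·m per $
  candidate V: M = 4.91 kN·m per $
  candidate Q: M = 1.31 kN·m per $
  candidate S: M = 1.27 kN·m per $
Highest index: candidate B.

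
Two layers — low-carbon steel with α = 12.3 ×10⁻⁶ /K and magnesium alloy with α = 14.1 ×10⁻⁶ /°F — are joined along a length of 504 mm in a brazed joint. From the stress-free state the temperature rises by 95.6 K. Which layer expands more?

magnesium alloy

magnesium alloy: α = 14.1×10⁻⁶/°F × 9/5 = 25.4×10⁻⁶/K.
α(low-carbon steel) = 12.3×10⁻⁶/K vs α(magnesium alloy) = 25.4×10⁻⁶/K.
Higher α expands more for the same ΔT: magnesium alloy.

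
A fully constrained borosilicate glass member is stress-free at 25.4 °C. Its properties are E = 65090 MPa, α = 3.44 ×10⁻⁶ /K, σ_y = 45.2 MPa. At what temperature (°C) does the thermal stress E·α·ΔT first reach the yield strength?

E = 65090 MPa = 65.09 GPa.
E·α·ΔT = 45.20 MPa ⇒ ΔT = 45.20 / (65.09×10³ × 3.44×10⁻⁶) = 201.9 K.
T = 25.4 + 201.9 = 227.3 °C.

227 °C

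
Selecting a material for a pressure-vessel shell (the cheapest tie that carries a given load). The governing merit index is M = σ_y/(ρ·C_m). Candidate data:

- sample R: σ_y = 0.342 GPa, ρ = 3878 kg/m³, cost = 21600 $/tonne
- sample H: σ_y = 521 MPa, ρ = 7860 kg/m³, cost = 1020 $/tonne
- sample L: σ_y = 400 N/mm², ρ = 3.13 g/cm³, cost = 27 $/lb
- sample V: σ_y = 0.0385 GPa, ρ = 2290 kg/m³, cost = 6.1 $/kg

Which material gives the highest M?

sample H

Putting every candidate on a common basis:
  sample R: σ_y = 342.0 MPa, ρ = 3878 kg/m³, cost = 21.60 $/kg
  sample H: σ_y = 521.0 MPa, ρ = 7860 kg/m³, cost = 1.020 $/kg
  sample L: σ_y = 400.0 MPa, ρ = 3130 kg/m³, cost = 59.52 $/kg
  sample V: σ_y = 38.50 MPa, ρ = 2290 kg/m³, cost = 6.100 $/kg
  sample H: M = 65.0 kN·m per $
  sample R: M = 4.08 kN·m per $
  sample V: M = 2.76 kN·m per $
  sample L: M = 2.15 kN·m per $
Highest index: sample H.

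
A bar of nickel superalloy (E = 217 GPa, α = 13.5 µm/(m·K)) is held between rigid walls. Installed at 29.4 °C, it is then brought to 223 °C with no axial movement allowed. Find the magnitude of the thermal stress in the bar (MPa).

567 MPa

ΔT = 193.6 K. Constrained thermal stress σ = E·α·ΔT = 217.0×10³ MPa × 13.5×10⁻⁶ × 193.6 = 567 MPa (compressive).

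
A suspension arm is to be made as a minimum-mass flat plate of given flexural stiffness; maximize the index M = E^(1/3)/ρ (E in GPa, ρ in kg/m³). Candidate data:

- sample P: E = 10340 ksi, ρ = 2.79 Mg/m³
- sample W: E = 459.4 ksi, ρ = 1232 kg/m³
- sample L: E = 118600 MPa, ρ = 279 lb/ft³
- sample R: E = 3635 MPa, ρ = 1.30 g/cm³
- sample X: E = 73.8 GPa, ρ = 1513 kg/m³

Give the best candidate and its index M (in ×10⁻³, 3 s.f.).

sample X, M = 2.77×10⁻³

Normalizing units and computing the index:
  sample P: E = 71.29 GPa, ρ = 2790 kg/m³
  sample W: E = 3.167 GPa, ρ = 1232 kg/m³
  sample L: E = 118.6 GPa, ρ = 4469 kg/m³
  sample R: E = 3.635 GPa, ρ = 1300 kg/m³
  sample X: E = 73.80 GPa, ρ = 1513 kg/m³
  sample X: M = 2.77×10⁻³
  sample P: M = 1.49×10⁻³
  sample W: M = 1.19×10⁻³
  sample R: M = 1.18×10⁻³
  sample L: M = 1.10×10⁻³
Sample X has the largest M.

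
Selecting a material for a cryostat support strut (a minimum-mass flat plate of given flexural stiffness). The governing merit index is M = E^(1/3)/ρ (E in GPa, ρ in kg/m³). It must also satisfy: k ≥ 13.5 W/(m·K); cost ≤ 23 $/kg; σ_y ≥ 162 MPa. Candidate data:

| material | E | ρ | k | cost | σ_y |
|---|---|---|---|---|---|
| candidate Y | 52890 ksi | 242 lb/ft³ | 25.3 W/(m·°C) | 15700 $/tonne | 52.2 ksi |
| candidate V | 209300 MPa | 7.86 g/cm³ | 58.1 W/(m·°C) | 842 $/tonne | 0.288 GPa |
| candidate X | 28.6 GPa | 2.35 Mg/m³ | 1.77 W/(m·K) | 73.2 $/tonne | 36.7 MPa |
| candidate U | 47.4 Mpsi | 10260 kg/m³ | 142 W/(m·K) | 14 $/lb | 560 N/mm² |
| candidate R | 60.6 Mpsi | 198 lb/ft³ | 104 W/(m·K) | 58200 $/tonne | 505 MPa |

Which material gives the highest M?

candidate Y

Screen on constraints: k ≥ 13.5 W/(m·K); cost ≤ 23 $/kg; σ_y ≥ 162 MPa. Survivors: candidate Y, candidate V.
Convert each candidate to consistent units, then evaluate M:
  candidate Y: E = 364.7 GPa, ρ = 3876 kg/m³
  candidate V: E = 209.3 GPa, ρ = 7860 kg/m³
  candidate Y: M = 1.84×10⁻³
  candidate V: M = 0.755×10⁻³
The maximum is for candidate Y.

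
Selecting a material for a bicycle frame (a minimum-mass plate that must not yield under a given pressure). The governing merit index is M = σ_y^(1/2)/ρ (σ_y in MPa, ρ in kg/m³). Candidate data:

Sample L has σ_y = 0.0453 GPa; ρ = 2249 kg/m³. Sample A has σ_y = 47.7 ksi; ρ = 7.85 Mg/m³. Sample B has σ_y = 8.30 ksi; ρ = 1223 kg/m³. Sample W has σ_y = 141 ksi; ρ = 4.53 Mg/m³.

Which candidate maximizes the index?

After converting to SI:
  sample L: σ_y = 45.30 MPa, ρ = 2249 kg/m³
  sample A: σ_y = 328.9 MPa, ρ = 7850 kg/m³
  sample B: σ_y = 57.23 MPa, ρ = 1223 kg/m³
  sample W: σ_y = 972.2 MPa, ρ = 4530 kg/m³
  sample W: M = 6.88×10⁻³
  sample B: M = 6.19×10⁻³
  sample L: M = 2.99×10⁻³
  sample A: M = 2.31×10⁻³
Sample W ranks first.

sample W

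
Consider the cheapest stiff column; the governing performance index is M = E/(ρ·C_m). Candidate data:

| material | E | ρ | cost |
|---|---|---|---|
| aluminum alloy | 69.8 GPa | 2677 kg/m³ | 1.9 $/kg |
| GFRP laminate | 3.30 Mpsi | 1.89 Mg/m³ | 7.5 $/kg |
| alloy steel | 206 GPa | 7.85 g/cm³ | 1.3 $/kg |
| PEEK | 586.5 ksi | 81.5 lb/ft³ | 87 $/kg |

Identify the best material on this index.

alloy steel

Normalizing units and computing the index:
  aluminum alloy: E = 69.80 GPa, ρ = 2677 kg/m³, cost = 1.900 $/kg
  GFRP laminate: E = 22.75 GPa, ρ = 1890 kg/m³, cost = 7.500 $/kg
  alloy steel: E = 206.0 GPa, ρ = 7850 kg/m³, cost = 1.300 $/kg
  PEEK: E = 4.044 GPa, ρ = 1306 kg/m³, cost = 87.00 $/kg
  alloy steel: M = 20.2 MN·m per $
  aluminum alloy: M = 13.7 MN·m per $
  GFRP laminate: M = 1.61 MN·m per $
  PEEK: M = 0.0356 MN·m per $
Alloy steel ranks first.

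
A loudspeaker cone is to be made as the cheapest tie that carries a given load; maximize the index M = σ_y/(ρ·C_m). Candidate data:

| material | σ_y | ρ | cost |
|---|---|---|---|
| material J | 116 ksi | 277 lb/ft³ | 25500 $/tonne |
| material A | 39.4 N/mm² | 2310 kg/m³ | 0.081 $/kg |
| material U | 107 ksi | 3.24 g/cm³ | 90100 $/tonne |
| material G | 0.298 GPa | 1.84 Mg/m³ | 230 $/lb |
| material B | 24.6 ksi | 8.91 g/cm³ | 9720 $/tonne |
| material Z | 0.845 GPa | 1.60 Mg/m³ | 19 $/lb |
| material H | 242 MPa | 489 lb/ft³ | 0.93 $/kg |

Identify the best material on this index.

material A

Normalizing units and computing the index:
  material J: σ_y = 799.8 MPa, ρ = 4437 kg/m³, cost = 25.50 $/kg
  material A: σ_y = 39.40 MPa, ρ = 2310 kg/m³, cost = 0.08100 $/kg
  material U: σ_y = 737.7 MPa, ρ = 3240 kg/m³, cost = 90.10 $/kg
  material G: σ_y = 298.0 MPa, ρ = 1840 kg/m³, cost = 507.1 $/kg
  material B: σ_y = 169.6 MPa, ρ = 8910 kg/m³, cost = 9.720 $/kg
  material Z: σ_y = 845.0 MPa, ρ = 1600 kg/m³, cost = 41.89 $/kg
  material H: σ_y = 242.0 MPa, ρ = 7833 kg/m³, cost = 0.9300 $/kg
  material A: M = 211 kN·m per $
  material H: M = 33.2 kN·m per $
  material Z: M = 12.6 kN·m per $
  material J: M = 7.07 kN·m per $
  material U: M = 2.53 kN·m per $
  material B: M = 1.96 kN·m per $
  material G: M = 0.319 kN·m per $
Material A has the largest M.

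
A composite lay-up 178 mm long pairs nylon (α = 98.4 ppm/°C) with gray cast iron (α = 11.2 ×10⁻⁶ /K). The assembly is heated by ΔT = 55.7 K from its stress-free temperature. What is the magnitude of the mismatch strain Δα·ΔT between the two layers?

4.86×10⁻³

Δα = |98.4 − 11.2|×10⁻⁶/K = 87.2×10⁻⁶/K.
Mismatch strain = Δα·ΔT = 87.2×10⁻⁶ × 55.7 = 4.86×10⁻³.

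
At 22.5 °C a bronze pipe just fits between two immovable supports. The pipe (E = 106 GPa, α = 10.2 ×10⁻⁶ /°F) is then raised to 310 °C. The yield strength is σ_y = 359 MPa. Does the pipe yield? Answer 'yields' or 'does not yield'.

yields

α = 10.2×10⁻⁶/°F × 9/5 = 18.4×10⁻⁶/K.
ΔT = 287.5 K. Constrained thermal stress σ = E·α·ΔT = 106.0×10³ MPa × 18.4×10⁻⁶ × 287.5 = 560 MPa (compressive).
Compare to σ_y = 359 MPa: σ ≥ σ_y, so it yields.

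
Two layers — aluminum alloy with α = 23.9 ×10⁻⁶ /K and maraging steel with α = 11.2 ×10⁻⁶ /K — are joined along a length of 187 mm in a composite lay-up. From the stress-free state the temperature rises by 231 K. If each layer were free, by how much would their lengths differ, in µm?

549 µm

Δα = |23.9 − 11.2|×10⁻⁶/K = 12.7×10⁻⁶/K.
ΔL_mismatch = Δα·L·ΔT = 12.7×10⁻⁶ × 187.0 mm × 231.0 K = 549 µm.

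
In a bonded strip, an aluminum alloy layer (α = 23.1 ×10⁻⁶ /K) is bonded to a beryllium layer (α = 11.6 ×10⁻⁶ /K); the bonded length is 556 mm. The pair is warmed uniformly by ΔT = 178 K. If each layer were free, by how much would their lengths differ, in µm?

1140 µm

Δα = |23.1 − 11.6|×10⁻⁶/K = 11.5×10⁻⁶/K.
ΔL_mismatch = Δα·L·ΔT = 11.5×10⁻⁶ × 556.0 mm × 178.0 K = 1140 µm.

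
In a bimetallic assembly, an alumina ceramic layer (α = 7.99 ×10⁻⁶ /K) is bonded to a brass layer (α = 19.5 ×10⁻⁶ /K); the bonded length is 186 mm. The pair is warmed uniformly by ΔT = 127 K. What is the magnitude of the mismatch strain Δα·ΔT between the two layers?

1.46×10⁻³

Δα = |7.99 − 19.5|×10⁻⁶/K = 11.5×10⁻⁶/K.
Mismatch strain = Δα·ΔT = 11.5×10⁻⁶ × 127.0 = 1.46×10⁻³.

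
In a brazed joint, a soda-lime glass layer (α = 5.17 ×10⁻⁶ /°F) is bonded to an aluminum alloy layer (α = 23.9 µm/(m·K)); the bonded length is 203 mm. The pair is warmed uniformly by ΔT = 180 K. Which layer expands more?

soda-lime glass: α = 5.17×10⁻⁶/°F × 9/5 = 9.31×10⁻⁶/K.
α(soda-lime glass) = 9.31×10⁻⁶/K vs α(aluminum alloy) = 23.9×10⁻⁶/K.
Higher α expands more for the same ΔT: aluminum alloy.

aluminum alloy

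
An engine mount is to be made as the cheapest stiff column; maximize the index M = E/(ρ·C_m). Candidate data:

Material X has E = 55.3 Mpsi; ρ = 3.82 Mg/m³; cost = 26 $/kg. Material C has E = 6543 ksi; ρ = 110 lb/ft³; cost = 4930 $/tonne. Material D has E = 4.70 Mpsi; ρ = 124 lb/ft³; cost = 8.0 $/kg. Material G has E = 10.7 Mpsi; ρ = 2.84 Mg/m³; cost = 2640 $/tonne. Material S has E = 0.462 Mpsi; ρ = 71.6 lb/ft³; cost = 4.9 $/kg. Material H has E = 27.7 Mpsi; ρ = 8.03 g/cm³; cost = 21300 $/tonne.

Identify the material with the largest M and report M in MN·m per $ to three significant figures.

material G, M = 9.84 MN·m per $

Convert each candidate to consistent units, then evaluate M:
  material X: E = 381.3 GPa, ρ = 3820 kg/m³, cost = 26.00 $/kg
  material C: E = 45.11 GPa, ρ = 1762 kg/m³, cost = 4.930 $/kg
  material D: E = 32.41 GPa, ρ = 1986 kg/m³, cost = 8.000 $/kg
  material G: E = 73.77 GPa, ρ = 2840 kg/m³, cost = 2.640 $/kg
  material S: E = 3.185 GPa, ρ = 1147 kg/m³, cost = 4.900 $/kg
  material H: E = 191.0 GPa, ρ = 8030 kg/m³, cost = 21.30 $/kg
  material G: M = 9.84 MN·m per $
  material C: M = 5.19 MN·m per $
  material X: M = 3.84 MN·m per $
  material D: M = 2.04 MN·m per $
  material H: M = 1.12 MN·m per $
  material S: M = 0.567 MN·m per $
Material G ranks first.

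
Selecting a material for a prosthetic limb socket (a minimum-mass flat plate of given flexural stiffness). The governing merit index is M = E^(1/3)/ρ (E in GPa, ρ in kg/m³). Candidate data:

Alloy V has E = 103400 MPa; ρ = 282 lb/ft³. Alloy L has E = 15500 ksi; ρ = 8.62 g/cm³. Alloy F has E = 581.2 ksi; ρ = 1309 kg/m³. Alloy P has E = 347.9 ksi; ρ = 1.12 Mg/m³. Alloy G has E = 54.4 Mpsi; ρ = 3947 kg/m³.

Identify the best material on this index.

alloy G

In SI units:
  alloy V: E = 103.4 GPa, ρ = 4517 kg/m³
  alloy L: E = 106.9 GPa, ρ = 8620 kg/m³
  alloy F: E = 4.007 GPa, ρ = 1309 kg/m³
  alloy P: E = 2.399 GPa, ρ = 1120 kg/m³
  alloy G: E = 375.1 GPa, ρ = 3947 kg/m³
  alloy G: M = 1.83×10⁻³
  alloy F: M = 1.21×10⁻³
  alloy P: M = 1.20×10⁻³
  alloy V: M = 1.04×10⁻³
  alloy L: M = 0.551×10⁻³
Alloy G ranks first.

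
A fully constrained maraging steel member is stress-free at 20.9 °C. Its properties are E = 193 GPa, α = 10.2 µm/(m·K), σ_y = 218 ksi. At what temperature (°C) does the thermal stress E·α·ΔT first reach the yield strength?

784 °C

σ_y = 218 ksi = 1503 MPa.
E·α·ΔT = 1503 MPa ⇒ ΔT = 1503 / (193.0×10³ × 10.2×10⁻⁶) = 763.5 K.
T = 20.9 + 763.5 = 784.4 °C.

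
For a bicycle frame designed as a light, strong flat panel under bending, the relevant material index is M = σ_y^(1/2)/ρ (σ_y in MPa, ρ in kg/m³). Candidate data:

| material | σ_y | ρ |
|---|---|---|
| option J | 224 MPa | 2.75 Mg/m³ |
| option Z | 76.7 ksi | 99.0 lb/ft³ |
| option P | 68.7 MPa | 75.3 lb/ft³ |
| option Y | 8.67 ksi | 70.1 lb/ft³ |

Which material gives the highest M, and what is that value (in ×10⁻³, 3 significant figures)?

Convert each candidate to consistent units, then evaluate M:
  option J: σ_y = 224.0 MPa, ρ = 2750 kg/m³
  option Z: σ_y = 528.8 MPa, ρ = 1586 kg/m³
  option P: σ_y = 68.70 MPa, ρ = 1206 kg/m³
  option Y: σ_y = 59.78 MPa, ρ = 1123 kg/m³
  option Z: M = 14.5×10⁻³
  option Y: M = 6.89×10⁻³
  option P: M = 6.87×10⁻³
  option J: M = 5.44×10⁻³
Option Z ranks first.

option Z, M = 14.5×10⁻³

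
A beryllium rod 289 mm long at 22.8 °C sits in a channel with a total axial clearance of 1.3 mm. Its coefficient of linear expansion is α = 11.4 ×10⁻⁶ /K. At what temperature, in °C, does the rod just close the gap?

417 °C

α·L₀·ΔT = 1.3 mm ⇒ ΔT = 1.3 / (11.4×10⁻⁶ × 289.0) = 394.6 K.
T = 22.8 + 394.6 = 417.4 °C.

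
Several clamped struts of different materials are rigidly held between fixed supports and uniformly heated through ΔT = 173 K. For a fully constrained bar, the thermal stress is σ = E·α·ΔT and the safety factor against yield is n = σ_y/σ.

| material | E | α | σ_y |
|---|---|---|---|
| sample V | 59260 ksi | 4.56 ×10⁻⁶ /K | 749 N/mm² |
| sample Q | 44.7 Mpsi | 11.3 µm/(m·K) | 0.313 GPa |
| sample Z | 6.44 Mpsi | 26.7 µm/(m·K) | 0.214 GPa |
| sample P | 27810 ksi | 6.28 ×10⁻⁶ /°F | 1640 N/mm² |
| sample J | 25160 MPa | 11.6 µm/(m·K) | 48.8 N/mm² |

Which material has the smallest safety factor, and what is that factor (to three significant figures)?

sample Q, n = 0.520

Per material, after unit conversion:
  sample V: E = 408.6, α = 4.56, σ_y = 749.0 → σ = 322 MPa, n = 2.32
  sample Q: E = 308.2, α = 11.3, σ_y = 313.0 → σ = 602 MPa, n = 0.520
  sample Z: E = 44.40, α = 26.7, σ_y = 214.0 → σ = 205 MPa, n = 1.04
  sample P: E = 191.7, α = 11.3, σ_y = 1640 → σ = 375 MPa, n = 4.37
  sample J: E = 25.16, α = 11.6, σ_y = 48.80 → σ = 50.5 MPa, n = 0.967
Smallest n: sample Q with n = 0.520.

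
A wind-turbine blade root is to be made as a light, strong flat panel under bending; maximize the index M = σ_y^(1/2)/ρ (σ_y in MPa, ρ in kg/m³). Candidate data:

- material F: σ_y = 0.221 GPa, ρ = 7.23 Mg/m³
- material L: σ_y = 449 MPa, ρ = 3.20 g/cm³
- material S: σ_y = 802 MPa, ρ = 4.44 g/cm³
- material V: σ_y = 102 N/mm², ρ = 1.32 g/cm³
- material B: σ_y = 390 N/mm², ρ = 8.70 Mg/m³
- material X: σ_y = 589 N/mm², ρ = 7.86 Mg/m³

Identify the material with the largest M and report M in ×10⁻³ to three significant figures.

material V, M = 7.65×10⁻³

After converting to SI:
  material F: σ_y = 221.0 MPa, ρ = 7230 kg/m³
  material L: σ_y = 449.0 MPa, ρ = 3200 kg/m³
  material S: σ_y = 802.0 MPa, ρ = 4440 kg/m³
  material V: σ_y = 102.0 MPa, ρ = 1320 kg/m³
  material B: σ_y = 390.0 MPa, ρ = 8700 kg/m³
  material X: σ_y = 589.0 MPa, ρ = 7860 kg/m³
  material V: M = 7.65×10⁻³
  material L: M = 6.62×10⁻³
  material S: M = 6.38×10⁻³
  material X: M = 3.09×10⁻³
  material B: M = 2.27×10⁻³
  material F: M = 2.06×10⁻³
Material V has the largest M.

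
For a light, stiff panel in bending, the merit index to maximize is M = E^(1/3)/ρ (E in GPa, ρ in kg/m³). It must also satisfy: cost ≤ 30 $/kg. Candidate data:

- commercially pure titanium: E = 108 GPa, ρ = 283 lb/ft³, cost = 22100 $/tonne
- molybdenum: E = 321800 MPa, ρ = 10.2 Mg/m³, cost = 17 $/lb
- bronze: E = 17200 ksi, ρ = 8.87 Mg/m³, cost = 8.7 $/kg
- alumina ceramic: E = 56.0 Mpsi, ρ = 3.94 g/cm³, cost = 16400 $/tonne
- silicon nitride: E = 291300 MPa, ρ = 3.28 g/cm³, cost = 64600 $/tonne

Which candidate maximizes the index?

Screen on constraints: cost ≤ 30 $/kg. Survivors: commercially pure titanium, bronze, alumina ceramic.
In SI units:
  commercially pure titanium: E = 108.0 GPa, ρ = 4533 kg/m³
  bronze: E = 118.6 GPa, ρ = 8870 kg/m³
  alumina ceramic: E = 386.1 GPa, ρ = 3940 kg/m³
  alumina ceramic: M = 1.85×10⁻³
  commercially pure titanium: M = 1.05×10⁻³
  bronze: M = 0.554×10⁻³
Alumina ceramic has the largest M.

alumina ceramic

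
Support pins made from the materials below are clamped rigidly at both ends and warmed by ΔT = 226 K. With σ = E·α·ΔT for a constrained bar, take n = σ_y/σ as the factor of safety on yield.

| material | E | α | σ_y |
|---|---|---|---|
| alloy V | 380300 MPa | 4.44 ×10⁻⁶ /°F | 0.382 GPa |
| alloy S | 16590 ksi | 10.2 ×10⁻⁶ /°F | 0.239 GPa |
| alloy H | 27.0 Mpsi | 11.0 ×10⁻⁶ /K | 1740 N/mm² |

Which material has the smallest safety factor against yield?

Per material, after unit conversion:
  alloy V: E = 380.3, α = 7.99, σ_y = 382.0 → σ = 687 MPa, n = 0.556
  alloy S: E = 114.4, α = 18.4, σ_y = 239.0 → σ = 475 MPa, n = 0.504
  alloy H: E = 186.2, α = 11.0, σ_y = 1740 → σ = 463 MPa, n = 3.76
Smallest n: alloy S with n = 0.504.

alloy S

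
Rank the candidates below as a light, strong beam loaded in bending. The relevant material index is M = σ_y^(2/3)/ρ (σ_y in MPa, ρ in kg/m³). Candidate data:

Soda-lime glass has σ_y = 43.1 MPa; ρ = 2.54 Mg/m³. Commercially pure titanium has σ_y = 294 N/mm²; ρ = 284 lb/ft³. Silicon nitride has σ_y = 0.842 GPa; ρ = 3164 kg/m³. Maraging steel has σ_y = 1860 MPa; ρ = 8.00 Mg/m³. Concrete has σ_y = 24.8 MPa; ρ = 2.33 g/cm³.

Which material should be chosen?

silicon nitride

Convert each candidate to consistent units, then evaluate M:
  soda-lime glass: σ_y = 43.10 MPa, ρ = 2540 kg/m³
  commercially pure titanium: σ_y = 294.0 MPa, ρ = 4549 kg/m³
  silicon nitride: σ_y = 842.0 MPa, ρ = 3164 kg/m³
  maraging steel: σ_y = 1860 MPa, ρ = 8000 kg/m³
  concrete: σ_y = 24.80 MPa, ρ = 2330 kg/m³
  silicon nitride: M = 28.2×10⁻³
  maraging steel: M = 18.9×10⁻³
  commercially pure titanium: M = 9.72×10⁻³
  soda-lime glass: M = 4.84×10⁻³
  concrete: M = 3.65×10⁻³
Silicon nitride has the largest M.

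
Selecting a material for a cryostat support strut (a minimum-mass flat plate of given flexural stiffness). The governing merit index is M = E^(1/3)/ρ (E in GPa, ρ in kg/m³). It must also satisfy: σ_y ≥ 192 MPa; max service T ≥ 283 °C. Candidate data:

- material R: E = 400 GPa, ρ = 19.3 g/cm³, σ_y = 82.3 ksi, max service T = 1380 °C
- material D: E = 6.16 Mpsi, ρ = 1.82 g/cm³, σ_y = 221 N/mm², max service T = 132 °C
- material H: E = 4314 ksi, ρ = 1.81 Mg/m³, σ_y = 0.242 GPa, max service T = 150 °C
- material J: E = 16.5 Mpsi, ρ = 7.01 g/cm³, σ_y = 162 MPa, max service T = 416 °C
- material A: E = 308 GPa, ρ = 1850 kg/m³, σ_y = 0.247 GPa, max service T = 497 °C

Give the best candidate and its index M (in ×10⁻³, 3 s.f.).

material A, M = 3.65×10⁻³

Screen on constraints: σ_y ≥ 192 MPa; max service T ≥ 283 °C. Survivors: material R, material A.
Putting every candidate on a common basis:
  material R: E = 400.0 GPa, ρ = 19300 kg/m³
  material A: E = 308.0 GPa, ρ = 1850 kg/m³
  material A: M = 3.65×10⁻³
  material R: M = 0.382×10⁻³
Highest index: material A.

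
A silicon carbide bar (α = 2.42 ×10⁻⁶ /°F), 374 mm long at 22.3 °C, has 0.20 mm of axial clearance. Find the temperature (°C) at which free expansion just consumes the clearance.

α = 2.42×10⁻⁶/°F × 9/5 = 4.36×10⁻⁶/K.
α·L₀·ΔT = 0.2 mm ⇒ ΔT = 0.2 / (4.36×10⁻⁶ × 374.0) = 122.8 K.
T = 22.3 + 122.8 = 145.1 °C.

145 °C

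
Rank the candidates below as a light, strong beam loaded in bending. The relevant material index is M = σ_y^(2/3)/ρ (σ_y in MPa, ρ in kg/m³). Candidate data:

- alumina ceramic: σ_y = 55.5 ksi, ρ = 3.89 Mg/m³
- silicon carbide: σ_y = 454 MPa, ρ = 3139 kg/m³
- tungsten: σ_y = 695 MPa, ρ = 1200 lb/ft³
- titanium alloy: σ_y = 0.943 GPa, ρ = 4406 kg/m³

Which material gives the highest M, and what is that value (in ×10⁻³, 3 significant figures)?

titanium alloy, M = 21.8×10⁻³

Convert each candidate to consistent units, then evaluate M:
  alumina ceramic: σ_y = 382.7 MPa, ρ = 3890 kg/m³
  silicon carbide: σ_y = 454.0 MPa, ρ = 3139 kg/m³
  tungsten: σ_y = 695.0 MPa, ρ = 19220 kg/m³
  titanium alloy: σ_y = 943.0 MPa, ρ = 4406 kg/m³
  titanium alloy: M = 21.8×10⁻³
  silicon carbide: M = 18.8×10⁻³
  alumina ceramic: M = 13.5×10⁻³
  tungsten: M = 4.08×10⁻³
Titanium alloy has the largest M.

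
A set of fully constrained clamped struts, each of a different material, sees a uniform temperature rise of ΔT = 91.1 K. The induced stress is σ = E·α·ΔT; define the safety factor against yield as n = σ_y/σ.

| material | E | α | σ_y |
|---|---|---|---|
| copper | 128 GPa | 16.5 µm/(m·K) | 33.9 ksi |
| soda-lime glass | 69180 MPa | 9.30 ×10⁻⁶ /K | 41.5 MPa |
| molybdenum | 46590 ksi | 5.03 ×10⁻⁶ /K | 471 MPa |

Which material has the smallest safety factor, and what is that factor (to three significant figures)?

soda-lime glass, n = 0.708

Converting E to GPa, α to ×10⁻⁶/K, σ_y to MPa, then σ and n for each:
  copper: E = 128.0, α = 16.5, σ_y = 233.7 → σ = 192 MPa, n = 1.21
  soda-lime glass: E = 69.18, α = 9.30, σ_y = 41.50 → σ = 58.6 MPa, n = 0.708
  molybdenum: E = 321.2, α = 5.03, σ_y = 471.0 → σ = 147 MPa, n = 3.20
The minimum is soda-lime glass at n = 0.708.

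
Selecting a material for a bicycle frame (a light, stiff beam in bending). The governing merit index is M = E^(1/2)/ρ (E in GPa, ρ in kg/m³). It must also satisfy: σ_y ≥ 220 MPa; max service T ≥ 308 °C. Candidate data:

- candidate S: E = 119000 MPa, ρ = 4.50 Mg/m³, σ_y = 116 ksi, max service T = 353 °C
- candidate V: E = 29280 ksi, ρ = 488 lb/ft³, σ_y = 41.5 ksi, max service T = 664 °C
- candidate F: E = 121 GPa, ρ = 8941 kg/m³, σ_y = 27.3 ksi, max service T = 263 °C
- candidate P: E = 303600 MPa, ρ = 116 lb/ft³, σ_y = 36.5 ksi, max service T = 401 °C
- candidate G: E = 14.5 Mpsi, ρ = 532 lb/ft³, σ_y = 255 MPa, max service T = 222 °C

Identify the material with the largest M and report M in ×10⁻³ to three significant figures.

Screen on constraints: σ_y ≥ 220 MPa; max service T ≥ 308 °C. Survivors: candidate S, candidate V, candidate P.
After converting to SI:
  candidate S: E = 119.0 GPa, ρ = 4500 kg/m³
  candidate V: E = 201.9 GPa, ρ = 7817 kg/m³
  candidate P: E = 303.6 GPa, ρ = 1858 kg/m³
  candidate P: M = 9.38×10⁻³
  candidate S: M = 2.42×10⁻³
  candidate V: M = 1.82×10⁻³
Candidate P ranks first.

candidate P, M = 9.38×10⁻³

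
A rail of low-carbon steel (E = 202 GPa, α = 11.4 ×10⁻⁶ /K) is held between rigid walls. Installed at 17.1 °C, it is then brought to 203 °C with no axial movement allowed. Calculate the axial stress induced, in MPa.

ΔT = 185.9 K. Constrained thermal stress σ = E·α·ΔT = 202.0×10³ MPa × 11.4×10⁻⁶ × 185.9 = 428 MPa (compressive).

428 MPa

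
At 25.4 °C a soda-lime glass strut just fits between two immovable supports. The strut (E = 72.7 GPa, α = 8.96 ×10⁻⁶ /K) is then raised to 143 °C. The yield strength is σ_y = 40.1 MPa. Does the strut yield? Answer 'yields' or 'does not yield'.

yields

ΔT = 117.6 K. Constrained thermal stress σ = E·α·ΔT = 72.70×10³ MPa × 8.96×10⁻⁶ × 117.6 = 76.6 MPa (compressive).
Compare to σ_y = 40.1 MPa: σ ≥ σ_y, so it yields.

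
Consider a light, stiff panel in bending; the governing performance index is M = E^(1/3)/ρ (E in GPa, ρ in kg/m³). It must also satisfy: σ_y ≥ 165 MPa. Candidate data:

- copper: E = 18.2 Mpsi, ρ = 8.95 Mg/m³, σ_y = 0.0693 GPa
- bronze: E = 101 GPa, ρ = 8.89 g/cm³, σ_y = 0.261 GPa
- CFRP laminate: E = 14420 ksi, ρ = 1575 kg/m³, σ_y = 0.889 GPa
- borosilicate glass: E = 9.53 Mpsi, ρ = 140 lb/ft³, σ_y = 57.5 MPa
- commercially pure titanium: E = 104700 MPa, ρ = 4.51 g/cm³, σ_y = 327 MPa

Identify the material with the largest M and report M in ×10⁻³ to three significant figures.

CFRP laminate, M = 2.94×10⁻³

Screen on constraints: σ_y ≥ 165 MPa. Survivors: bronze, CFRP laminate, commercially pure titanium.
After converting to SI:
  bronze: E = 101.0 GPa, ρ = 8890 kg/m³
  CFRP laminate: E = 99.42 GPa, ρ = 1575 kg/m³
  commercially pure titanium: E = 104.7 GPa, ρ = 4510 kg/m³
  CFRP laminate: M = 2.94×10⁻³
  commercially pure titanium: M = 1.05×10⁻³
  bronze: M = 0.524×10⁻³
Highest index: CFRP laminate.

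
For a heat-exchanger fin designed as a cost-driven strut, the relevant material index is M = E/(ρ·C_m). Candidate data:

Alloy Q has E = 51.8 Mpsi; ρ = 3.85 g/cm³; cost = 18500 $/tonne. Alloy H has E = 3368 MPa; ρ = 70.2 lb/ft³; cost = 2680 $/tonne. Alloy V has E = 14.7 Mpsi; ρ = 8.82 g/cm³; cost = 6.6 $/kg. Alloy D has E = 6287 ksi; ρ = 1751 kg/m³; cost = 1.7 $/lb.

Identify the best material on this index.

After converting to SI:
  alloy Q: E = 357.1 GPa, ρ = 3850 kg/m³, cost = 18.50 $/kg
  alloy H: E = 3.368 GPa, ρ = 1124 kg/m³, cost = 2.680 $/kg
  alloy V: E = 101.4 GPa, ρ = 8820 kg/m³, cost = 6.600 $/kg
  alloy D: E = 43.35 GPa, ρ = 1751 kg/m³, cost = 3.748 $/kg
  alloy D: M = 6.61 MN·m per $
  alloy Q: M = 5.01 MN·m per $
  alloy V: M = 1.74 MN·m per $
  alloy H: M = 1.12 MN·m per $
Highest index: alloy D.

alloy D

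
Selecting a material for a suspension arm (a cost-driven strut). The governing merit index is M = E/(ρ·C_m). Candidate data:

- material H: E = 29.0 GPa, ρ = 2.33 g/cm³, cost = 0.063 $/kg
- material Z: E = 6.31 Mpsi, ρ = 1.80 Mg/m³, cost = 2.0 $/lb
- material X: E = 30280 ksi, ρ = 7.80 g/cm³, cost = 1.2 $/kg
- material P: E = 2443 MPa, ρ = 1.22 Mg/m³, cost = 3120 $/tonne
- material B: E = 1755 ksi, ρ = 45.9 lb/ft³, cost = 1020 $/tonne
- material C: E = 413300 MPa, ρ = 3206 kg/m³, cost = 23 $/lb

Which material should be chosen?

material H

Putting every candidate on a common basis:
  material H: E = 29.00 GPa, ρ = 2330 kg/m³, cost = 0.06300 $/kg
  material Z: E = 43.51 GPa, ρ = 1800 kg/m³, cost = 4.409 $/kg
  material X: E = 208.8 GPa, ρ = 7800 kg/m³, cost = 1.200 $/kg
  material P: E = 2.443 GPa, ρ = 1220 kg/m³, cost = 3.120 $/kg
  material B: E = 12.10 GPa, ρ = 735.2 kg/m³, cost = 1.020 $/kg
  material C: E = 413.3 GPa, ρ = 3206 kg/m³, cost = 50.71 $/kg
  material H: M = 198 MN·m per $
  material X: M = 22.3 MN·m per $
  material B: M = 16.1 MN·m per $
  material Z: M = 5.48 MN·m per $
  material C: M = 2.54 MN·m per $
  material P: M = 0.642 MN·m per $
Highest index: material H.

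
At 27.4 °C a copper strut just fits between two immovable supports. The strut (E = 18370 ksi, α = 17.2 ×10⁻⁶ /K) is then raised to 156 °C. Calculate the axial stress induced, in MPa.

280 MPa

E = 18370 ksi = 126.7 GPa.
ΔT = 128.6 K. Constrained thermal stress σ = E·α·ΔT = 126.7×10³ MPa × 17.2×10⁻⁶ × 128.6 = 280 MPa (compressive).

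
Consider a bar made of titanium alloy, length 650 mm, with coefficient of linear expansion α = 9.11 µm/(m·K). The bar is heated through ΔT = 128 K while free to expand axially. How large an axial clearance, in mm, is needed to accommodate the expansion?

0.758 mm

ΔL = α·L₀·ΔT = 9.11×10⁻⁶ × 650 mm × 128.0 K = 0.758 mm.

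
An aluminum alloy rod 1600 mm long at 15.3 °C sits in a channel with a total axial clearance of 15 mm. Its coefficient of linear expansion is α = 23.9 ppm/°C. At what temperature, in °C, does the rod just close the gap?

408 °C

α·L₀·ΔT = 15.0 mm ⇒ ΔT = 15.0 / (23.9×10⁻⁶ × 1600.0) = 392.3 K.
T = 15.3 + 392.3 = 407.6 °C.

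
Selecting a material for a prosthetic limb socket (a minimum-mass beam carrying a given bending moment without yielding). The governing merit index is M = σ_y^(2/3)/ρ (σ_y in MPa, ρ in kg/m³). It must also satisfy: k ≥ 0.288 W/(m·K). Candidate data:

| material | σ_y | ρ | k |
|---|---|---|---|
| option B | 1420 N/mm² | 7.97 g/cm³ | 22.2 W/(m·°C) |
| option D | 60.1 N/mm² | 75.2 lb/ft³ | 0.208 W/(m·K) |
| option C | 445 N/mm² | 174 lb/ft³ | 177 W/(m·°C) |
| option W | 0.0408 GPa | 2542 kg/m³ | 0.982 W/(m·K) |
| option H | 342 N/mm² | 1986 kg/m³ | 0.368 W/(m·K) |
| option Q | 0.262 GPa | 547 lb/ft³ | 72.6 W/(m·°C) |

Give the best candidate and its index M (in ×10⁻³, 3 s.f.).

Screen on constraints: k ≥ 0.288 W/(m·K). Survivors: option B, option C, option W, option H, option Q.
Normalizing units and computing the index:
  option B: σ_y = 1420 MPa, ρ = 7970 kg/m³
  option C: σ_y = 445.0 MPa, ρ = 2787 kg/m³
  option W: σ_y = 40.80 MPa, ρ = 2542 kg/m³
  option H: σ_y = 342.0 MPa, ρ = 1986 kg/m³
  option Q: σ_y = 262.0 MPa, ρ = 8762 kg/m³
  option H: M = 24.6×10⁻³
  option C: M = 20.9×10⁻³
  option B: M = 15.9×10⁻³
  option Q: M = 4.67×10⁻³
  option W: M = 4.66×10⁻³
Option H has the largest M.

option H, M = 24.6×10⁻³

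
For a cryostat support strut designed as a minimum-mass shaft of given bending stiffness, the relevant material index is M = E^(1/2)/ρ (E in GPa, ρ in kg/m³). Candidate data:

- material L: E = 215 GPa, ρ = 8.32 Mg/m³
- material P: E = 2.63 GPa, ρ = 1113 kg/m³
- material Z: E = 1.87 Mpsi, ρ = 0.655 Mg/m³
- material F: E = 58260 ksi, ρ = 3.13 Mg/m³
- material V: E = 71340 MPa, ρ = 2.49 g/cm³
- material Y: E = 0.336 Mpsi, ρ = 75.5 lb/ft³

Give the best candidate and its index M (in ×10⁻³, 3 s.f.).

material F, M = 6.40×10⁻³

Normalizing units and computing the index:
  material L: E = 215.0 GPa, ρ = 8320 kg/m³
  material P: E = 2.630 GPa, ρ = 1113 kg/m³
  material Z: E = 12.89 GPa, ρ = 655.0 kg/m³
  material F: E = 401.7 GPa, ρ = 3130 kg/m³
  material V: E = 71.34 GPa, ρ = 2490 kg/m³
  material Y: E = 2.317 GPa, ρ = 1209 kg/m³
  material F: M = 6.40×10⁻³
  material Z: M = 5.48×10⁻³
  material V: M = 3.39×10⁻³
  material L: M = 1.76×10⁻³
  material P: M = 1.46×10⁻³
  material Y: M = 1.26×10⁻³
The maximum is for material F.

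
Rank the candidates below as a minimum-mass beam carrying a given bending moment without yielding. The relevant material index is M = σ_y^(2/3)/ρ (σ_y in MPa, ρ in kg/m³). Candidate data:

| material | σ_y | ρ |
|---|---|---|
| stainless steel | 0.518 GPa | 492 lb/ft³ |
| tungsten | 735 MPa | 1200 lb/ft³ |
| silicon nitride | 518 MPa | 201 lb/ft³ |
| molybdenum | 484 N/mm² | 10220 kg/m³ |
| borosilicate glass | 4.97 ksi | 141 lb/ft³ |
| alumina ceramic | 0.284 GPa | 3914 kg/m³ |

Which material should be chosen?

Normalizing units and computing the index:
  stainless steel: σ_y = 518.0 MPa, ρ = 7881 kg/m³
  tungsten: σ_y = 735.0 MPa, ρ = 19220 kg/m³
  silicon nitride: σ_y = 518.0 MPa, ρ = 3220 kg/m³
  molybdenum: σ_y = 484.0 MPa, ρ = 10220 kg/m³
  borosilicate glass: σ_y = 34.27 MPa, ρ = 2259 kg/m³
  alumina ceramic: σ_y = 284.0 MPa, ρ = 3914 kg/m³
  silicon nitride: M = 20.0×10⁻³
  alumina ceramic: M = 11.0×10⁻³
  stainless steel: M = 8.18×10⁻³
  molybdenum: M = 6.03×10⁻³
  borosilicate glass: M = 4.67×10⁻³
  tungsten: M = 4.24×10⁻³
The maximum is for silicon nitride.

silicon nitride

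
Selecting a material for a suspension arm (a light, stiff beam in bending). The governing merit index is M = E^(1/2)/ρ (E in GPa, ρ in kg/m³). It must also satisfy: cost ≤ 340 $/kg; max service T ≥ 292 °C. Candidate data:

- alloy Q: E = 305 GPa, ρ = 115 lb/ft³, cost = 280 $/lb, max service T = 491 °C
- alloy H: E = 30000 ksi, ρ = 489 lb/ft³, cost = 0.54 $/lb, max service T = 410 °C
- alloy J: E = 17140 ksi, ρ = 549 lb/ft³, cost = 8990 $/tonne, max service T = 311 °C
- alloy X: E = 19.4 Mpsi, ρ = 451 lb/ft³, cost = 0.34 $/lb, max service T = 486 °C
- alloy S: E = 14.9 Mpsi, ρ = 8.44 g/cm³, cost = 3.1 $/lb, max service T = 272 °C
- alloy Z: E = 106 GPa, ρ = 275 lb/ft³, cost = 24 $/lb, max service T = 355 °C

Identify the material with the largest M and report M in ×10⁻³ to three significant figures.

Screen on constraints: cost ≤ 340 $/kg; max service T ≥ 292 °C. Survivors: alloy H, alloy J, alloy X, alloy Z.
In SI units:
  alloy H: E = 206.8 GPa, ρ = 7833 kg/m³
  alloy J: E = 118.2 GPa, ρ = 8794 kg/m³
  alloy X: E = 133.8 GPa, ρ = 7224 kg/m³
  alloy Z: E = 106.0 GPa, ρ = 4405 kg/m³
  alloy Z: M = 2.34×10⁻³
  alloy H: M = 1.84×10⁻³
  alloy X: M = 1.60×10⁻³
  alloy J: M = 1.24×10⁻³
The maximum is for alloy Z.

alloy Z, M = 2.34×10⁻³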